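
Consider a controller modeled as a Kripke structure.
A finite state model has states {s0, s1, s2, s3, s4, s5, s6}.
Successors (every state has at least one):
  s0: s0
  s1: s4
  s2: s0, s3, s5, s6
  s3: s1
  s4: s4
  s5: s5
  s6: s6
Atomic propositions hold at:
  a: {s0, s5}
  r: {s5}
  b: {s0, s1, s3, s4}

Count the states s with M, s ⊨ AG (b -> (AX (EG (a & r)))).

Sat(a & r) = {s5}
EG (a & r): greatest fixpoint, start Z0 = {s5}, keep only states in Sat with some successor in Z. Already a fixed point.
Sat(EG (a & r)) = {s5}
Sat(AX (EG (a & r))) = {s : every successor in {s5}} = {s5}
Sat(b -> (AX (EG (a & r)))) = {s2, s5, s6}
AG (b -> (AX (EG (a & r)))): greatest fixpoint, start Z0 = {s2, s5, s6}, keep only states in Sat with every successor in Z. Z1 = {s5, s6}; fixed.
Sat(AG (b -> (AX (EG (a & r))))) = {s5, s6}
|Sat(AG (b -> (AX (EG (a & r)))))| = |{s5, s6}| = 2.

2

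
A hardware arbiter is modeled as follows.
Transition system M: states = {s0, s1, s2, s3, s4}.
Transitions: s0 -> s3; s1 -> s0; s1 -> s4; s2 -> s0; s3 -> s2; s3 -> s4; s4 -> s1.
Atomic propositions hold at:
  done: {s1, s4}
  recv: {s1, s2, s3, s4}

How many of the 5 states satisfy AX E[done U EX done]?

2

Sat(EX done) = {s : some successor in {s1, s4}} = {s1, s3, s4}
E[done U EX done]: least fixpoint, start Z0 = Sat(EX done) = {s1, s3, s4}, add states in Sat(done) with some successor in Z. Already a fixed point.
Sat(E[done U EX done]) = {s1, s3, s4}
Sat(AX E[done U EX done]) = {s : every successor in {s1, s3, s4}} = {s0, s4}
|Sat(AX E[done U EX done])| = |{s0, s4}| = 2.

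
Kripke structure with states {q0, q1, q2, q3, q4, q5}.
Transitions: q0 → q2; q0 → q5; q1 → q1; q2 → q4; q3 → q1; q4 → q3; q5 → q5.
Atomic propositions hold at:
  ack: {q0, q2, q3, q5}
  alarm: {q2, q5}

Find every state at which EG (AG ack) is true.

AG ack: greatest fixpoint, start Z0 = {q0, q2, q3, q5}, keep only states in Sat with every successor in Z. Z1 = {q0, q5}; Z2 = {q5}; fixed.
Sat(AG ack) = {q5}
EG (AG ack): greatest fixpoint, start Z0 = {q5}, keep only states in Sat with some successor in Z. Already a fixed point.
Sat(EG (AG ack)) = {q5}

{q5}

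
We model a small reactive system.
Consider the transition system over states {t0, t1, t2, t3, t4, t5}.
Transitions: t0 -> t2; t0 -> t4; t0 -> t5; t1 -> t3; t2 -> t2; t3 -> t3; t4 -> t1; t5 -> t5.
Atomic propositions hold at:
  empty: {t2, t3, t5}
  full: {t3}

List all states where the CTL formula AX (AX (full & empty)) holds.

{t1, t3, t4}

Sat(full & empty) = {t3}
Sat(AX (full & empty)) = {s : every successor in {t3}} = {t1, t3}
Sat(AX (AX (full & empty))) = {s : every successor in {t1, t3}} = {t1, t3, t4}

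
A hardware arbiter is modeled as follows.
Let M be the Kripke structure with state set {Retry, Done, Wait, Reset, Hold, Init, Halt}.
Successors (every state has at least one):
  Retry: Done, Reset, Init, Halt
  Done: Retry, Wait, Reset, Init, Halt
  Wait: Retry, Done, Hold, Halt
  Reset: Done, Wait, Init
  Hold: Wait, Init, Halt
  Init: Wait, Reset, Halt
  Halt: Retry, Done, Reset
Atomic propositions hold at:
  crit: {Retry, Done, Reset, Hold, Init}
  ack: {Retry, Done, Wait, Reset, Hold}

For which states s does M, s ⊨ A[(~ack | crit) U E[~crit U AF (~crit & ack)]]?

{Wait}

Sat(~ack) = {Init, Halt}
Sat(~ack | crit) = {Retry, Done, Reset, Hold, Init, Halt}
Sat(~crit) = {Wait, Halt}
Sat(~crit & ack) = {Wait}
AF (~crit & ack): least fixpoint, start Z0 = {Wait}, add states with every successor in Z. Already a fixed point.
Sat(AF (~crit & ack)) = {Wait}
E[~crit U AF (~crit & ack)]: least fixpoint, start Z0 = Sat(AF (~crit & ack)) = {Wait}, add states in Sat(~crit) with some successor in Z. Already a fixed point.
Sat(E[~crit U AF (~crit & ack)]) = {Wait}
A[(~ack | crit) U E[~crit U AF (~crit & ack)]]: least fixpoint, start Z0 = Sat(E[~crit U AF (~crit & ack)]) = {Wait}, add states in Sat(~ack | crit) with every successor in Z. Already a fixed point.
Sat(A[(~ack | crit) U E[~crit U AF (~crit & ack)]]) = {Wait}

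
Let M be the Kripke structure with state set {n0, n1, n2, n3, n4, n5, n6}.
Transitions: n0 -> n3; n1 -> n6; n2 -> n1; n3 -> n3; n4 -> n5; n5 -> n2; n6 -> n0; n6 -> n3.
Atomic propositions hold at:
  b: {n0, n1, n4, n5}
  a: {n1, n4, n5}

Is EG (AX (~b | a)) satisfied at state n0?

Yes

Sat(~b) = {n2, n3, n6}
Sat(~b | a) = {n1, n2, n3, n4, n5, n6}
Sat(AX (~b | a)) = {s : every successor in {n1, n2, n3, n4, n5, n6}} = {n0, n1, n2, n3, n4, n5}
EG (AX (~b | a)): greatest fixpoint, start Z0 = {n0, n1, n2, n3, n4, n5}, keep only states in Sat with some successor in Z. Z1 = {n0, n2, n3, n4, n5}; Z2 = {n0, n3, n4, n5}; Z3 = {n0, n3, n4}; Z4 = {n0, n3}; fixed.
Sat(EG (AX (~b | a))) = {n0, n3}
n0 ∈ Sat(EG (AX (~b | a))) = {n0, n3}, so the formula holds at n0.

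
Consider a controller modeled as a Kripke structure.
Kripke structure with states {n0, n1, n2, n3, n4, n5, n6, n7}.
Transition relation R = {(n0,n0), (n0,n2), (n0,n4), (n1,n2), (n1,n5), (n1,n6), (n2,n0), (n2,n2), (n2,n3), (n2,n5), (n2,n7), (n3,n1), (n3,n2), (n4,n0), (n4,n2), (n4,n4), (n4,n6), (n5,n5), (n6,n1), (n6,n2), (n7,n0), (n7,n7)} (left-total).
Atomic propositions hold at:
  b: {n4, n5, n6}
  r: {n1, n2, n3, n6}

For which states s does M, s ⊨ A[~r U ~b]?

{n0, n1, n2, n3, n7}

Sat(~r) = {n0, n4, n5, n7}
Sat(~b) = {n0, n1, n2, n3, n7}
A[~r U ~b]: least fixpoint, start Z0 = Sat(~b) = {n0, n1, n2, n3, n7}, add states in Sat(~r) with every successor in Z. Already a fixed point.
Sat(A[~r U ~b]) = {n0, n1, n2, n3, n7}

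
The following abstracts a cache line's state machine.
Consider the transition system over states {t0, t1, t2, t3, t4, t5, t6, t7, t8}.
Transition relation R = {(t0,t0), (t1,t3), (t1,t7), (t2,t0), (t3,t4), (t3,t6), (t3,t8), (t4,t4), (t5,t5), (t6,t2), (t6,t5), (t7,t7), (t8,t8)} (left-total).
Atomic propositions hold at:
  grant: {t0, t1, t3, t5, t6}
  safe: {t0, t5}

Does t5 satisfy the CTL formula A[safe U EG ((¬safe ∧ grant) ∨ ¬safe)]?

No

Sat(¬safe) = {t1, t2, t3, t4, t6, t7, t8}
Sat(¬safe ∧ grant) = {t1, t3, t6}
Sat((¬safe ∧ grant) ∨ ¬safe) = {t1, t2, t3, t4, t6, t7, t8}
EG ((¬safe ∧ grant) ∨ ¬safe): greatest fixpoint, start Z0 = {t1, t2, t3, t4, t6, t7, t8}, keep only states in Sat with some successor in Z. Z1 = {t1, t3, t4, t6, t7, t8}; Z2 = {t1, t3, t4, t7, t8}; fixed.
Sat(EG ((¬safe ∧ grant) ∨ ¬safe)) = {t1, t3, t4, t7, t8}
A[safe U EG ((¬safe ∧ grant) ∨ ¬safe)]: least fixpoint, start Z0 = Sat(EG ((¬safe ∧ grant) ∨ ¬safe)) = {t1, t3, t4, t7, t8}, add states in Sat(safe) with every successor in Z. Already a fixed point.
Sat(A[safe U EG ((¬safe ∧ grant) ∨ ¬safe)]) = {t1, t3, t4, t7, t8}
t5 ∉ Sat(A[safe U EG ((¬safe ∧ grant) ∨ ¬safe)]) = {t1, t3, t4, t7, t8}, so the formula does not hold at t5.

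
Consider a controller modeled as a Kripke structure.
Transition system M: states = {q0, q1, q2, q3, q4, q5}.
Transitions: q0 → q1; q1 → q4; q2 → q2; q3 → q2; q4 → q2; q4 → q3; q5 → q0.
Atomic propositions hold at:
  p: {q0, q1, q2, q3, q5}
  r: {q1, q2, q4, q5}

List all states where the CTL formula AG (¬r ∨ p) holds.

Sat(¬r) = {q0, q3}
Sat(¬r ∨ p) = {q0, q1, q2, q3, q5}
AG (¬r ∨ p): greatest fixpoint, start Z0 = {q0, q1, q2, q3, q5}, keep only states in Sat with every successor in Z. Z1 = {q0, q2, q3, q5}; Z2 = {q2, q3, q5}; Z3 = {q2, q3}; fixed.
Sat(AG (¬r ∨ p)) = {q2, q3}

{q2, q3}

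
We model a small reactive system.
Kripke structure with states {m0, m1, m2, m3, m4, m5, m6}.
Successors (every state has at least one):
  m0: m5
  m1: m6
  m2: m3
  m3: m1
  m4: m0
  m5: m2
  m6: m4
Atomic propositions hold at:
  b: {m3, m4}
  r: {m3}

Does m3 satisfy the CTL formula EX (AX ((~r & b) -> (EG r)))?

Sat(~r) = {m0, m1, m2, m4, m5, m6}
Sat(~r & b) = {m4}
EG r: greatest fixpoint, start Z0 = {m3}, keep only states in Sat with some successor in Z. Z1 = ∅; fixed.
Sat(EG r) = ∅
Sat((~r & b) -> (EG r)) = {m0, m1, m2, m3, m5, m6}
Sat(AX ((~r & b) -> (EG r))) = {s : every successor in {m0, m1, m2, m3, m5, m6}} = {m0, m1, m2, m3, m4, m5}
Sat(EX (AX ((~r & b) -> (EG r)))) = {s : some successor in {m0, m1, m2, m3, m4, m5}} = {m0, m2, m3, m4, m5, m6}
m3 ∈ Sat(EX (AX ((~r & b) -> (EG r)))) = {m0, m2, m3, m4, m5, m6}, so the formula holds at m3.

Yes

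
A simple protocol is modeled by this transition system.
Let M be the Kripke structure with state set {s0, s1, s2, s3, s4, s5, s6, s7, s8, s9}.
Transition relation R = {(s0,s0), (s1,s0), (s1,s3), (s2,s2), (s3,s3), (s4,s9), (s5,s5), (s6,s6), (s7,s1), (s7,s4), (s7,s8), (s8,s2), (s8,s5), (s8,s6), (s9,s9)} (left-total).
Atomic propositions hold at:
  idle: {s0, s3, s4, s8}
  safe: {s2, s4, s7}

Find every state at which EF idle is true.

{s0, s1, s3, s4, s7, s8}

EF idle: least fixpoint, start Z0 = {s0, s3, s4, s8}, add states with some successor in Z. Z1 = {s0, s1, s3, s4, s7, s8}; fixed.
Sat(EF idle) = {s0, s1, s3, s4, s7, s8}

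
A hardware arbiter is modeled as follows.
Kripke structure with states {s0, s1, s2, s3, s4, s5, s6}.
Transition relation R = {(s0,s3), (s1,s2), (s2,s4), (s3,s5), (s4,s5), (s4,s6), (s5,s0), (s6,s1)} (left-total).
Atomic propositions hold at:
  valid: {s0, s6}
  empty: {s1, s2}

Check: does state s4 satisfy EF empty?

Yes

EF empty: least fixpoint, start Z0 = {s1, s2}, add states with some successor in Z. Z1 = {s1, s2, s6}; Z2 = {s1, s2, s4, s6}; fixed.
Sat(EF empty) = {s1, s2, s4, s6}
s4 ∈ Sat(EF empty) = {s1, s2, s4, s6}, so the formula holds at s4.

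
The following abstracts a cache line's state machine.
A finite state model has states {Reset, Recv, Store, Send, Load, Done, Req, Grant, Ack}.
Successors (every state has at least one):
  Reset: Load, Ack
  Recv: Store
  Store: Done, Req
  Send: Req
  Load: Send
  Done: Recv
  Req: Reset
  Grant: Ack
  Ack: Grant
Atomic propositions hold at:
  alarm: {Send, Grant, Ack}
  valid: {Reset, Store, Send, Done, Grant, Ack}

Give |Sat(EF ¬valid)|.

Sat(¬valid) = {Recv, Load, Req}
EF ¬valid: least fixpoint, start Z0 = {Recv, Load, Req}, add states with some successor in Z. Z1 = {Reset, Recv, Store, Send, Load, Done, Req}; fixed.
Sat(EF ¬valid) = {Reset, Recv, Store, Send, Load, Done, Req}
|Sat(EF ¬valid)| = |{Reset, Recv, Store, Send, Load, Done, Req}| = 7.

7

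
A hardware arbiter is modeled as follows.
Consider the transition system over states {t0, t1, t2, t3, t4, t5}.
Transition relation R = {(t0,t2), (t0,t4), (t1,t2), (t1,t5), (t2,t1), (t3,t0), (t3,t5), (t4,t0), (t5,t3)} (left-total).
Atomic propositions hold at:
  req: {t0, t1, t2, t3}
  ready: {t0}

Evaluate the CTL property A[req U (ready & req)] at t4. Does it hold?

Sat(ready & req) = {t0}
A[req U (ready & req)]: least fixpoint, start Z0 = Sat((ready & req)) = {t0}, add states in Sat(req) with every successor in Z. Already a fixed point.
Sat(A[req U (ready & req)]) = {t0}
t4 ∉ Sat(A[req U (ready & req)]) = {t0}, so the formula does not hold at t4.

No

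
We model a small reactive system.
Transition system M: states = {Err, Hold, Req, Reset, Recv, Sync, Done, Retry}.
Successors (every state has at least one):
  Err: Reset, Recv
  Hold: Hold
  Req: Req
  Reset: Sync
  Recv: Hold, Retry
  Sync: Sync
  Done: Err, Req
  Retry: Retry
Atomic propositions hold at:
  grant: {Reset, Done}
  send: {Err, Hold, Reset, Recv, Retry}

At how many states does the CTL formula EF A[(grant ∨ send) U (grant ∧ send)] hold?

Sat(grant ∨ send) = {Err, Hold, Reset, Recv, Done, Retry}
Sat(grant ∧ send) = {Reset}
A[(grant ∨ send) U (grant ∧ send)]: least fixpoint, start Z0 = Sat((grant ∧ send)) = {Reset}, add states in Sat(grant ∨ send) with every successor in Z. Already a fixed point.
Sat(A[(grant ∨ send) U (grant ∧ send)]) = {Reset}
EF A[(grant ∨ send) U (grant ∧ send)]: least fixpoint, start Z0 = {Reset}, add states with some successor in Z. Z1 = {Err, Reset}; Z2 = {Err, Reset, Done}; fixed.
Sat(EF A[(grant ∨ send) U (grant ∧ send)]) = {Err, Reset, Done}
|Sat(EF A[(grant ∨ send) U (grant ∧ send)])| = |{Err, Reset, Done}| = 3.

3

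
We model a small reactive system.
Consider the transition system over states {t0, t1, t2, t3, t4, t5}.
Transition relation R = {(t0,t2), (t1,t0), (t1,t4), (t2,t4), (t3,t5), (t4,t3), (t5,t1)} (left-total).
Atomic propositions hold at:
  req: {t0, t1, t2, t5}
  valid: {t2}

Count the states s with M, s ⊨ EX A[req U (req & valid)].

2

Sat(req & valid) = {t2}
A[req U (req & valid)]: least fixpoint, start Z0 = Sat((req & valid)) = {t2}, add states in Sat(req) with every successor in Z. Z1 = {t0, t2}; fixed.
Sat(A[req U (req & valid)]) = {t0, t2}
Sat(EX A[req U (req & valid)]) = {s : some successor in {t0, t2}} = {t0, t1}
|Sat(EX A[req U (req & valid)])| = |{t0, t1}| = 2.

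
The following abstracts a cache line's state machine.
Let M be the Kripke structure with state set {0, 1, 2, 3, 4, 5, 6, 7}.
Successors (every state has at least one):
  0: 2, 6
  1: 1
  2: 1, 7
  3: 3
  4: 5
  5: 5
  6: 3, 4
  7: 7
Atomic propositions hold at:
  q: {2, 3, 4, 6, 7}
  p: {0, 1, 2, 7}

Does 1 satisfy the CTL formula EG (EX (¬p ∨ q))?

Sat(¬p) = {3, 4, 5, 6}
Sat(¬p ∨ q) = {2, 3, 4, 5, 6, 7}
Sat(EX (¬p ∨ q)) = {s : some successor in {2, 3, 4, 5, 6, 7}} = {0, 2, 3, 4, 5, 6, 7}
EG (EX (¬p ∨ q)): greatest fixpoint, start Z0 = {0, 2, 3, 4, 5, 6, 7}, keep only states in Sat with some successor in Z. Already a fixed point.
Sat(EG (EX (¬p ∨ q))) = {0, 2, 3, 4, 5, 6, 7}
1 ∉ Sat(EG (EX (¬p ∨ q))) = {0, 2, 3, 4, 5, 6, 7}, so the formula does not hold at 1.

No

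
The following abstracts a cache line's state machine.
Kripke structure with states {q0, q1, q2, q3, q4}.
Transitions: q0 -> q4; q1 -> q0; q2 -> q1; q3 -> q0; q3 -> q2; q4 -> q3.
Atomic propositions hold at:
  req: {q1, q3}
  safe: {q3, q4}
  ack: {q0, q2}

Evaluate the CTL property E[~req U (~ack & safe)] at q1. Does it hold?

Sat(~req) = {q0, q2, q4}
Sat(~ack) = {q1, q3, q4}
Sat(~ack & safe) = {q3, q4}
E[~req U (~ack & safe)]: least fixpoint, start Z0 = Sat((~ack & safe)) = {q3, q4}, add states in Sat(~req) with some successor in Z. Z1 = {q0, q3, q4}; fixed.
Sat(E[~req U (~ack & safe)]) = {q0, q3, q4}
q1 ∉ Sat(E[~req U (~ack & safe)]) = {q0, q3, q4}, so the formula does not hold at q1.

No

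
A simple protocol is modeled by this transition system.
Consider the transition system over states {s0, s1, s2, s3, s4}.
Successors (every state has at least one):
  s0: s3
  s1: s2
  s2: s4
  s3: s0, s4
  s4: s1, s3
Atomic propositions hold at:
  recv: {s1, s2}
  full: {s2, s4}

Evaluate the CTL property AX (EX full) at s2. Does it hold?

No

Sat(EX full) = {s : some successor in {s2, s4}} = {s1, s2, s3}
Sat(AX (EX full)) = {s : every successor in {s1, s2, s3}} = {s0, s1, s4}
s2 ∉ Sat(AX (EX full)) = {s0, s1, s4}, so the formula does not hold at s2.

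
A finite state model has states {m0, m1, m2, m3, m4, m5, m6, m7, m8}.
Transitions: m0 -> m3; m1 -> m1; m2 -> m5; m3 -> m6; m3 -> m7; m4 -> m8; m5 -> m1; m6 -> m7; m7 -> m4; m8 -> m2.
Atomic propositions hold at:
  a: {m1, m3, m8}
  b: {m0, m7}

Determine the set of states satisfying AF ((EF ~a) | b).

Sat(~a) = {m0, m2, m4, m5, m6, m7}
EF ~a: least fixpoint, start Z0 = {m0, m2, m4, m5, m6, m7}, add states with some successor in Z. Z1 = {m0, m2, m3, m4, m5, m6, m7, m8}; fixed.
Sat(EF ~a) = {m0, m2, m3, m4, m5, m6, m7, m8}
Sat((EF ~a) | b) = {m0, m2, m3, m4, m5, m6, m7, m8}
AF ((EF ~a) | b): least fixpoint, start Z0 = {m0, m2, m3, m4, m5, m6, m7, m8}, add states with every successor in Z. Already a fixed point.
Sat(AF ((EF ~a) | b)) = {m0, m2, m3, m4, m5, m6, m7, m8}

{m0, m2, m3, m4, m5, m6, m7, m8}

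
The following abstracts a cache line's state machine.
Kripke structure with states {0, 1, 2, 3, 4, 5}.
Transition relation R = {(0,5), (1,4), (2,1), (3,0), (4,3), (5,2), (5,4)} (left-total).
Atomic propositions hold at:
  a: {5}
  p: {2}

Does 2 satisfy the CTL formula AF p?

AF p: least fixpoint, start Z0 = {2}, add states with every successor in Z. Already a fixed point.
Sat(AF p) = {2}
2 ∈ Sat(AF p) = {2}, so the formula holds at 2.

Yes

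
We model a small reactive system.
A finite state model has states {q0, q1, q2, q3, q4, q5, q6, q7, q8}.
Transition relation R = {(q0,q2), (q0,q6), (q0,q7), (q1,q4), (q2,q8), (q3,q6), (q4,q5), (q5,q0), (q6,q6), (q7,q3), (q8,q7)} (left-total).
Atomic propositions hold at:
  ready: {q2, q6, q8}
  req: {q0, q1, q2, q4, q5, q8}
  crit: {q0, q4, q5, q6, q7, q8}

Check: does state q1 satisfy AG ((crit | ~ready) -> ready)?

Sat(~ready) = {q0, q1, q3, q4, q5, q7}
Sat(crit | ~ready) = {q0, q1, q3, q4, q5, q6, q7, q8}
Sat((crit | ~ready) -> ready) = {q2, q6, q8}
AG ((crit | ~ready) -> ready): greatest fixpoint, start Z0 = {q2, q6, q8}, keep only states in Sat with every successor in Z. Z1 = {q2, q6}; Z2 = {q6}; fixed.
Sat(AG ((crit | ~ready) -> ready)) = {q6}
q1 ∉ Sat(AG ((crit | ~ready) -> ready)) = {q6}, so the formula does not hold at q1.

No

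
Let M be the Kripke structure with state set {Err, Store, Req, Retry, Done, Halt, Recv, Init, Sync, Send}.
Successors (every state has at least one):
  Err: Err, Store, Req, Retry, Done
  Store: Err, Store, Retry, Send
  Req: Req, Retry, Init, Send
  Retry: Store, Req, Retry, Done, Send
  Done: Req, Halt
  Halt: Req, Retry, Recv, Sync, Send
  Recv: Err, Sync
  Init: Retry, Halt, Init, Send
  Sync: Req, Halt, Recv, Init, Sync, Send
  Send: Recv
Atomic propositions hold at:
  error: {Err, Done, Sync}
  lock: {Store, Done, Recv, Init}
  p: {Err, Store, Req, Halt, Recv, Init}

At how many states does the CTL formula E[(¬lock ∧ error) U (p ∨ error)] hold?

Sat(¬lock) = {Err, Req, Retry, Halt, Sync, Send}
Sat(¬lock ∧ error) = {Err, Sync}
Sat(p ∨ error) = {Err, Store, Req, Done, Halt, Recv, Init, Sync}
E[(¬lock ∧ error) U (p ∨ error)]: least fixpoint, start Z0 = Sat((p ∨ error)) = {Err, Store, Req, Done, Halt, Recv, Init, Sync}, add states in Sat(¬lock ∧ error) with some successor in Z. Already a fixed point.
Sat(E[(¬lock ∧ error) U (p ∨ error)]) = {Err, Store, Req, Done, Halt, Recv, Init, Sync}
|Sat(E[(¬lock ∧ error) U (p ∨ error)])| = |{Err, Store, Req, Done, Halt, Recv, Init, Sync}| = 8.

8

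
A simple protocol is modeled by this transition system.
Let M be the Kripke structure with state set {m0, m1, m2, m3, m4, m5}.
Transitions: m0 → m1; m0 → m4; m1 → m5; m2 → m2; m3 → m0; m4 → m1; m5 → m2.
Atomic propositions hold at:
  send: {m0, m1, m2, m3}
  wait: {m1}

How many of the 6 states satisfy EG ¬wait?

2

Sat(¬wait) = {m0, m2, m3, m4, m5}
EG ¬wait: greatest fixpoint, start Z0 = {m0, m2, m3, m4, m5}, keep only states in Sat with some successor in Z. Z1 = {m0, m2, m3, m5}; Z2 = {m2, m3, m5}; Z3 = {m2, m5}; fixed.
Sat(EG ¬wait) = {m2, m5}
|Sat(EG ¬wait)| = |{m2, m5}| = 2.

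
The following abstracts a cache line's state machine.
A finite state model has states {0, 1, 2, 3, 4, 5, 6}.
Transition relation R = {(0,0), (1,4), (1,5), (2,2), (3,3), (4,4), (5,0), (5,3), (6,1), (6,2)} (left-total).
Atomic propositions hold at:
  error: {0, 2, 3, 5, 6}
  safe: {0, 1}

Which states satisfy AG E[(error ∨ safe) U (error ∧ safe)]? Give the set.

Sat(error ∨ safe) = {0, 1, 2, 3, 5, 6}
Sat(error ∧ safe) = {0}
E[(error ∨ safe) U (error ∧ safe)]: least fixpoint, start Z0 = Sat((error ∧ safe)) = {0}, add states in Sat(error ∨ safe) with some successor in Z. Z1 = {0, 5}; Z2 = {0, 1, 5}; Z3 = {0, 1, 5, 6}; fixed.
Sat(E[(error ∨ safe) U (error ∧ safe)]) = {0, 1, 5, 6}
AG E[(error ∨ safe) U (error ∧ safe)]: greatest fixpoint, start Z0 = {0, 1, 5, 6}, keep only states in Sat with every successor in Z. Z1 = {0}; fixed.
Sat(AG E[(error ∨ safe) U (error ∧ safe)]) = {0}

{0}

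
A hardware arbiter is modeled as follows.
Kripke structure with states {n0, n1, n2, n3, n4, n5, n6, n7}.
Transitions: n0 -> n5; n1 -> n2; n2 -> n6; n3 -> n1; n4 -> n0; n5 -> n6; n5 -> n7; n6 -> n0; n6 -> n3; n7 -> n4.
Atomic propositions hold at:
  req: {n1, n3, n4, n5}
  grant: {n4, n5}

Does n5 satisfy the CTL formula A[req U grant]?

Yes

A[req U grant]: least fixpoint, start Z0 = Sat(grant) = {n4, n5}, add states in Sat(req) with every successor in Z. Already a fixed point.
Sat(A[req U grant]) = {n4, n5}
n5 ∈ Sat(A[req U grant]) = {n4, n5}, so the formula holds at n5.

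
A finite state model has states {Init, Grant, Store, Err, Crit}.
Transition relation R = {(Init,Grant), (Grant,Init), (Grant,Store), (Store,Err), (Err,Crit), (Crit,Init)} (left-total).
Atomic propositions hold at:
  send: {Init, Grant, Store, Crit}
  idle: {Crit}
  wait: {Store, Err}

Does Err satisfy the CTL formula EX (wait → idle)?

Sat(wait → idle) = {Init, Grant, Crit}
Sat(EX (wait → idle)) = {s : some successor in {Init, Grant, Crit}} = {Init, Grant, Err, Crit}
Err ∈ Sat(EX (wait → idle)) = {Init, Grant, Err, Crit}, so the formula holds at Err.

Yes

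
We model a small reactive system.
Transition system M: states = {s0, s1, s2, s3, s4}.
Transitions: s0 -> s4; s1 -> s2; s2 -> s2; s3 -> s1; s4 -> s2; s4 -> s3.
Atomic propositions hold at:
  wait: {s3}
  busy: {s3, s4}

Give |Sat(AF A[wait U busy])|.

3

A[wait U busy]: least fixpoint, start Z0 = Sat(busy) = {s3, s4}, add states in Sat(wait) with every successor in Z. Already a fixed point.
Sat(A[wait U busy]) = {s3, s4}
AF A[wait U busy]: least fixpoint, start Z0 = {s3, s4}, add states with every successor in Z. Z1 = {s0, s3, s4}; fixed.
Sat(AF A[wait U busy]) = {s0, s3, s4}
|Sat(AF A[wait U busy])| = |{s0, s3, s4}| = 3.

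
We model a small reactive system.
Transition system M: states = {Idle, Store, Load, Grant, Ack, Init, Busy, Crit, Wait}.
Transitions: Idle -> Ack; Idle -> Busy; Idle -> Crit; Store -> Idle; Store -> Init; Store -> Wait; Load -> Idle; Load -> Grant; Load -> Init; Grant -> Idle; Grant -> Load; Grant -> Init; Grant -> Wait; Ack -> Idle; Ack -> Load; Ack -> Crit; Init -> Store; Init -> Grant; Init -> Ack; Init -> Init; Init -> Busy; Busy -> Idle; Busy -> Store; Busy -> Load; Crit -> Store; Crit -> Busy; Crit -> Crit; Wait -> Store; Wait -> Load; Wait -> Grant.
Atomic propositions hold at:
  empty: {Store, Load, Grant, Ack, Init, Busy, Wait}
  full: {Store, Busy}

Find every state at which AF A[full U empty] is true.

A[full U empty]: least fixpoint, start Z0 = Sat(empty) = {Store, Load, Grant, Ack, Init, Busy, Wait}, add states in Sat(full) with every successor in Z. Already a fixed point.
Sat(A[full U empty]) = {Store, Load, Grant, Ack, Init, Busy, Wait}
AF A[full U empty]: least fixpoint, start Z0 = {Store, Load, Grant, Ack, Init, Busy, Wait}, add states with every successor in Z. Already a fixed point.
Sat(AF A[full U empty]) = {Store, Load, Grant, Ack, Init, Busy, Wait}

{Store, Load, Grant, Ack, Init, Busy, Wait}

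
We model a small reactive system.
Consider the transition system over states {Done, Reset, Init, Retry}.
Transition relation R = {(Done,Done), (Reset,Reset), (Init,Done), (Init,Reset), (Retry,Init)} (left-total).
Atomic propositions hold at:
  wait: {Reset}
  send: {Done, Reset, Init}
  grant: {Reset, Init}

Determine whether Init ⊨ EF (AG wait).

Yes

AG wait: greatest fixpoint, start Z0 = {Reset}, keep only states in Sat with every successor in Z. Already a fixed point.
Sat(AG wait) = {Reset}
EF (AG wait): least fixpoint, start Z0 = {Reset}, add states with some successor in Z. Z1 = {Reset, Init}; Z2 = {Reset, Init, Retry}; fixed.
Sat(EF (AG wait)) = {Reset, Init, Retry}
Init ∈ Sat(EF (AG wait)) = {Reset, Init, Retry}, so the formula holds at Init.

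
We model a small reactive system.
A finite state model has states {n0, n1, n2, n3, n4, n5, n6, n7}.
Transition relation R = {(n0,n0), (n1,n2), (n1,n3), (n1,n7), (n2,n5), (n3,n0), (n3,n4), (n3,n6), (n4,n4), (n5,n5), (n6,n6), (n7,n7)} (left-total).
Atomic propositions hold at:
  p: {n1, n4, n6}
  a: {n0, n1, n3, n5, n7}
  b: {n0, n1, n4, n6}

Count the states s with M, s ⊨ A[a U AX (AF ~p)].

Sat(~p) = {n0, n2, n3, n5, n7}
AF ~p: least fixpoint, start Z0 = {n0, n2, n3, n5, n7}, add states with every successor in Z. Z1 = {n0, n1, n2, n3, n5, n7}; fixed.
Sat(AF ~p) = {n0, n1, n2, n3, n5, n7}
Sat(AX (AF ~p)) = {s : every successor in {n0, n1, n2, n3, n5, n7}} = {n0, n1, n2, n5, n7}
A[a U AX (AF ~p)]: least fixpoint, start Z0 = Sat(AX (AF ~p)) = {n0, n1, n2, n5, n7}, add states in Sat(a) with every successor in Z. Already a fixed point.
Sat(A[a U AX (AF ~p)]) = {n0, n1, n2, n5, n7}
|Sat(A[a U AX (AF ~p)])| = |{n0, n1, n2, n5, n7}| = 5.

5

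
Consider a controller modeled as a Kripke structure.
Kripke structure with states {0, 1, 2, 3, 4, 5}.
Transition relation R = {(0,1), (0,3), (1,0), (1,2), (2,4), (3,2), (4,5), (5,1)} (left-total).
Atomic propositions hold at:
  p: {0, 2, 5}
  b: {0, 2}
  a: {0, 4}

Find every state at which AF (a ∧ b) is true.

{0}

Sat(a ∧ b) = {0}
AF (a ∧ b): least fixpoint, start Z0 = {0}, add states with every successor in Z. Already a fixed point.
Sat(AF (a ∧ b)) = {0}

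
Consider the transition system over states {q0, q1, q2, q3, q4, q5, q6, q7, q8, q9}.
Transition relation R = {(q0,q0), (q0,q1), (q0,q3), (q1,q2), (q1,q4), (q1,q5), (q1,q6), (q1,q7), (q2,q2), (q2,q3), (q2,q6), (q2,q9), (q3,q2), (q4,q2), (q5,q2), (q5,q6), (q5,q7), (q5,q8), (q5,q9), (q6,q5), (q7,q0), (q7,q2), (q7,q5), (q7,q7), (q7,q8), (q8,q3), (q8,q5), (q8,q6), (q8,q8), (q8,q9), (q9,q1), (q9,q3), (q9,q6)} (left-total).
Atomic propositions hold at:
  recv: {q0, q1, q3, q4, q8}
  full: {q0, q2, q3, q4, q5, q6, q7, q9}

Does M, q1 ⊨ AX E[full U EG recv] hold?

Yes

EG recv: greatest fixpoint, start Z0 = {q0, q1, q3, q4, q8}, keep only states in Sat with some successor in Z. Z1 = {q0, q1, q8}; Z2 = {q0, q8}; fixed.
Sat(EG recv) = {q0, q8}
E[full U EG recv]: least fixpoint, start Z0 = Sat(EG recv) = {q0, q8}, add states in Sat(full) with some successor in Z. Z1 = {q0, q5, q7, q8}; Z2 = {q0, q5, q6, q7, q8}; Z3 = {q0, q2, q5, q6, q7, q8, q9}; Z4 = {q0, q2, q3, q4, q5, q6, q7, q8, q9}; fixed.
Sat(E[full U EG recv]) = {q0, q2, q3, q4, q5, q6, q7, q8, q9}
Sat(AX E[full U EG recv]) = {s : every successor in {q0, q2, q3, q4, q5, q6, q7, q8, q9}} = {q1, q2, q3, q4, q5, q6, q7, q8}
q1 ∈ Sat(AX E[full U EG recv]) = {q1, q2, q3, q4, q5, q6, q7, q8}, so the formula holds at q1.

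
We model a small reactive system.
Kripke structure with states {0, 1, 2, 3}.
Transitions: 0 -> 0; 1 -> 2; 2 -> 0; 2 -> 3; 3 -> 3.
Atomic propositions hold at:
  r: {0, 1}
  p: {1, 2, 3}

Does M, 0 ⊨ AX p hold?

No

Sat(AX p) = {s : every successor in {1, 2, 3}} = {1, 3}
0 ∉ Sat(AX p) = {1, 3}, so the formula does not hold at 0.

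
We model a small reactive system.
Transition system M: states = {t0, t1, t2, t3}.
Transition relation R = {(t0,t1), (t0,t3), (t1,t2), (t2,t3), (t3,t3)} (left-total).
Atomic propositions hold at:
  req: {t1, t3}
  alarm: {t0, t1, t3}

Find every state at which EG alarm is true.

EG alarm: greatest fixpoint, start Z0 = {t0, t1, t3}, keep only states in Sat with some successor in Z. Z1 = {t0, t3}; fixed.
Sat(EG alarm) = {t0, t3}

{t0, t3}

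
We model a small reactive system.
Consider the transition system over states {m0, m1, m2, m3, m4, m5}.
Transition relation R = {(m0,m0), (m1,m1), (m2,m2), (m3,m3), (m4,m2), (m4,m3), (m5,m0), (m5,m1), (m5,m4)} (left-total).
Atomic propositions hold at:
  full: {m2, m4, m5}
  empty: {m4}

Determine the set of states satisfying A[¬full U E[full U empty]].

{m4, m5}

Sat(¬full) = {m0, m1, m3}
E[full U empty]: least fixpoint, start Z0 = Sat(empty) = {m4}, add states in Sat(full) with some successor in Z. Z1 = {m4, m5}; fixed.
Sat(E[full U empty]) = {m4, m5}
A[¬full U E[full U empty]]: least fixpoint, start Z0 = Sat(E[full U empty]) = {m4, m5}, add states in Sat(¬full) with every successor in Z. Already a fixed point.
Sat(A[¬full U E[full U empty]]) = {m4, m5}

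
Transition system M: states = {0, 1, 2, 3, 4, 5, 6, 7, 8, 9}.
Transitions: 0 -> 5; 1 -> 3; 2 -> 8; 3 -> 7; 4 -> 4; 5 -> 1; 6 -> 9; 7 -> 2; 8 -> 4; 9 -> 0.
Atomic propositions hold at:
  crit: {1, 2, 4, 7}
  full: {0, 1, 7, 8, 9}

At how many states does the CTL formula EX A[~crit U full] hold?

7

Sat(~crit) = {0, 3, 5, 6, 8, 9}
A[~crit U full]: least fixpoint, start Z0 = Sat(full) = {0, 1, 7, 8, 9}, add states in Sat(~crit) with every successor in Z. Z1 = {0, 1, 3, 5, 6, 7, 8, 9}; fixed.
Sat(A[~crit U full]) = {0, 1, 3, 5, 6, 7, 8, 9}
Sat(EX A[~crit U full]) = {s : some successor in {0, 1, 3, 5, 6, 7, 8, 9}} = {0, 1, 2, 3, 5, 6, 9}
|Sat(EX A[~crit U full])| = |{0, 1, 2, 3, 5, 6, 9}| = 7.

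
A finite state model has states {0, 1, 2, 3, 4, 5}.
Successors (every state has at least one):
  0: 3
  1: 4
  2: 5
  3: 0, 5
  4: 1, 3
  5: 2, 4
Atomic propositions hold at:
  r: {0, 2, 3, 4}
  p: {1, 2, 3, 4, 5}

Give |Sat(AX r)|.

3

Sat(AX r) = {s : every successor in {0, 2, 3, 4}} = {0, 1, 5}
|Sat(AX r)| = |{0, 1, 5}| = 3.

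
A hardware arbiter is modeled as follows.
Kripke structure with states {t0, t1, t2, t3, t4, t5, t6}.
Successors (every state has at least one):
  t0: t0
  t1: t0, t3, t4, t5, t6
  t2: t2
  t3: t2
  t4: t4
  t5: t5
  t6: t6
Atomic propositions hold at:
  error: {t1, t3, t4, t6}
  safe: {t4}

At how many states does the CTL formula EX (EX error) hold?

Sat(EX error) = {s : some successor in {t1, t3, t4, t6}} = {t1, t4, t6}
Sat(EX (EX error)) = {s : some successor in {t1, t4, t6}} = {t1, t4, t6}
|Sat(EX (EX error))| = |{t1, t4, t6}| = 3.

3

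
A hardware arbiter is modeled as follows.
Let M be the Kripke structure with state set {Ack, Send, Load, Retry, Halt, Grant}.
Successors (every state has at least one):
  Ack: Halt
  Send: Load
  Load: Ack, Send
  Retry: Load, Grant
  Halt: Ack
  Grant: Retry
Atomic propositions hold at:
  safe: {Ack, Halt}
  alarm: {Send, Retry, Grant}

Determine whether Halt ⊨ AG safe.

Yes

AG safe: greatest fixpoint, start Z0 = {Ack, Halt}, keep only states in Sat with every successor in Z. Already a fixed point.
Sat(AG safe) = {Ack, Halt}
Halt ∈ Sat(AG safe) = {Ack, Halt}, so the formula holds at Halt.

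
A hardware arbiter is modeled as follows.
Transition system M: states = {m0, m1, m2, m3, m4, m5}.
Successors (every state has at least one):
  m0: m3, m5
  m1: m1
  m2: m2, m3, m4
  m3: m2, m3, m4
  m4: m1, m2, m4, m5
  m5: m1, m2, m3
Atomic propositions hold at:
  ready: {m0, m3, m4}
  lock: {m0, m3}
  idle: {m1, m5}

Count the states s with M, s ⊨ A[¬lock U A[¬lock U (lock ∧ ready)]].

Sat(¬lock) = {m1, m2, m4, m5}
Sat(lock ∧ ready) = {m0, m3}
A[¬lock U (lock ∧ ready)]: least fixpoint, start Z0 = Sat((lock ∧ ready)) = {m0, m3}, add states in Sat(¬lock) with every successor in Z. Already a fixed point.
Sat(A[¬lock U (lock ∧ ready)]) = {m0, m3}
A[¬lock U A[¬lock U (lock ∧ ready)]]: least fixpoint, start Z0 = Sat(A[¬lock U (lock ∧ ready)]) = {m0, m3}, add states in Sat(¬lock) with every successor in Z. Already a fixed point.
Sat(A[¬lock U A[¬lock U (lock ∧ ready)]]) = {m0, m3}
|Sat(A[¬lock U A[¬lock U (lock ∧ ready)]])| = |{m0, m3}| = 2.

2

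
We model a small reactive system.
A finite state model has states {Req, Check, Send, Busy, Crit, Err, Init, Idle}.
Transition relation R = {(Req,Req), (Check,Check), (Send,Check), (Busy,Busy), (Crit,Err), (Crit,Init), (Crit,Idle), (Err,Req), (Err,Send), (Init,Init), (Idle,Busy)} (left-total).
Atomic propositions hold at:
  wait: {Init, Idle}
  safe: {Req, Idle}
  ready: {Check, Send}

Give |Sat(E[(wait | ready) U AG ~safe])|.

5

Sat(wait | ready) = {Check, Send, Init, Idle}
Sat(~safe) = {Check, Send, Busy, Crit, Err, Init}
AG ~safe: greatest fixpoint, start Z0 = {Check, Send, Busy, Crit, Err, Init}, keep only states in Sat with every successor in Z. Z1 = {Check, Send, Busy, Init}; fixed.
Sat(AG ~safe) = {Check, Send, Busy, Init}
E[(wait | ready) U AG ~safe]: least fixpoint, start Z0 = Sat(AG ~safe) = {Check, Send, Busy, Init}, add states in Sat(wait | ready) with some successor in Z. Z1 = {Check, Send, Busy, Init, Idle}; fixed.
Sat(E[(wait | ready) U AG ~safe]) = {Check, Send, Busy, Init, Idle}
|Sat(E[(wait | ready) U AG ~safe])| = |{Check, Send, Busy, Init, Idle}| = 5.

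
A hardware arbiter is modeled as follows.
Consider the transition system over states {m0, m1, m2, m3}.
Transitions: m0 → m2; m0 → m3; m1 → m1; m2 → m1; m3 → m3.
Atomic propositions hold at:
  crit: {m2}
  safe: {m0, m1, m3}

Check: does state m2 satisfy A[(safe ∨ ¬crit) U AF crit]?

Sat(¬crit) = {m0, m1, m3}
Sat(safe ∨ ¬crit) = {m0, m1, m3}
AF crit: least fixpoint, start Z0 = {m2}, add states with every successor in Z. Already a fixed point.
Sat(AF crit) = {m2}
A[(safe ∨ ¬crit) U AF crit]: least fixpoint, start Z0 = Sat(AF crit) = {m2}, add states in Sat(safe ∨ ¬crit) with every successor in Z. Already a fixed point.
Sat(A[(safe ∨ ¬crit) U AF crit]) = {m2}
m2 ∈ Sat(A[(safe ∨ ¬crit) U AF crit]) = {m2}, so the formula holds at m2.

Yes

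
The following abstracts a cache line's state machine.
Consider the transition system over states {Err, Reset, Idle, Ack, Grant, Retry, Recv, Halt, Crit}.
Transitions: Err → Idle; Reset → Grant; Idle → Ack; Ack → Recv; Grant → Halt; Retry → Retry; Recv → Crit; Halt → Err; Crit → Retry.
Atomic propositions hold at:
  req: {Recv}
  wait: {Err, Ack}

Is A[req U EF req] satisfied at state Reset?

Yes

EF req: least fixpoint, start Z0 = {Recv}, add states with some successor in Z. Z1 = {Ack, Recv}; Z2 = {Idle, Ack, Recv}; Z3 = {Err, Idle, Ack, Recv}; Z4 = {Err, Idle, Ack, Recv, Halt}; Z5 = {Err, Idle, Ack, Grant, Recv, Halt}; Z6 = {Err, Reset, Idle, Ack, Grant, Recv, Halt}; fixed.
Sat(EF req) = {Err, Reset, Idle, Ack, Grant, Recv, Halt}
A[req U EF req]: least fixpoint, start Z0 = Sat(EF req) = {Err, Reset, Idle, Ack, Grant, Recv, Halt}, add states in Sat(req) with every successor in Z. Already a fixed point.
Sat(A[req U EF req]) = {Err, Reset, Idle, Ack, Grant, Recv, Halt}
Reset ∈ Sat(A[req U EF req]) = {Err, Reset, Idle, Ack, Grant, Recv, Halt}, so the formula holds at Reset.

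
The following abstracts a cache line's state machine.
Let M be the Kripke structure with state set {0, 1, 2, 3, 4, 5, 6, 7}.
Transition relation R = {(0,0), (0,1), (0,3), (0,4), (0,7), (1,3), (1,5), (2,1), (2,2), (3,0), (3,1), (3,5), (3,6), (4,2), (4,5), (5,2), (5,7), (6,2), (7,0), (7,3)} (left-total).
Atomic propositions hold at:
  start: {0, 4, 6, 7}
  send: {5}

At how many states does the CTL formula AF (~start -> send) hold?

Sat(~start) = {1, 2, 3, 5}
Sat(~start -> send) = {0, 4, 5, 6, 7}
AF (~start -> send): least fixpoint, start Z0 = {0, 4, 5, 6, 7}, add states with every successor in Z. Already a fixed point.
Sat(AF (~start -> send)) = {0, 4, 5, 6, 7}
|Sat(AF (~start -> send))| = |{0, 4, 5, 6, 7}| = 5.

5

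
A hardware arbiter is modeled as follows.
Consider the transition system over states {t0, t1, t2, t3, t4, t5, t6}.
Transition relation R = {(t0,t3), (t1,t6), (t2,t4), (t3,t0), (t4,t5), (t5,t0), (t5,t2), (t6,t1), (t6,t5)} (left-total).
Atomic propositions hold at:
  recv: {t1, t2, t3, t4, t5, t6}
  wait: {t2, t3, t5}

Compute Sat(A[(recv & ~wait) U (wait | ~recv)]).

{t0, t2, t3, t4, t5}

Sat(~wait) = {t0, t1, t4, t6}
Sat(recv & ~wait) = {t1, t4, t6}
Sat(~recv) = {t0}
Sat(wait | ~recv) = {t0, t2, t3, t5}
A[(recv & ~wait) U (wait | ~recv)]: least fixpoint, start Z0 = Sat((wait | ~recv)) = {t0, t2, t3, t5}, add states in Sat(recv & ~wait) with every successor in Z. Z1 = {t0, t2, t3, t4, t5}; fixed.
Sat(A[(recv & ~wait) U (wait | ~recv)]) = {t0, t2, t3, t4, t5}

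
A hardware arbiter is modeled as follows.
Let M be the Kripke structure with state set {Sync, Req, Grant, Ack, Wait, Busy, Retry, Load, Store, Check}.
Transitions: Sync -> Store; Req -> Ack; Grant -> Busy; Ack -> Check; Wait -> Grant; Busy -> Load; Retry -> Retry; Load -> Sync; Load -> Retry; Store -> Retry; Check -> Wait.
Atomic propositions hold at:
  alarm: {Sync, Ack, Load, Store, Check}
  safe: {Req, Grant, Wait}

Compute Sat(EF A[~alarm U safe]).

Sat(~alarm) = {Req, Grant, Wait, Busy, Retry}
A[~alarm U safe]: least fixpoint, start Z0 = Sat(safe) = {Req, Grant, Wait}, add states in Sat(~alarm) with every successor in Z. Already a fixed point.
Sat(A[~alarm U safe]) = {Req, Grant, Wait}
EF A[~alarm U safe]: least fixpoint, start Z0 = {Req, Grant, Wait}, add states with some successor in Z. Z1 = {Req, Grant, Wait, Check}; Z2 = {Req, Grant, Ack, Wait, Check}; fixed.
Sat(EF A[~alarm U safe]) = {Req, Grant, Ack, Wait, Check}

{Req, Grant, Ack, Wait, Check}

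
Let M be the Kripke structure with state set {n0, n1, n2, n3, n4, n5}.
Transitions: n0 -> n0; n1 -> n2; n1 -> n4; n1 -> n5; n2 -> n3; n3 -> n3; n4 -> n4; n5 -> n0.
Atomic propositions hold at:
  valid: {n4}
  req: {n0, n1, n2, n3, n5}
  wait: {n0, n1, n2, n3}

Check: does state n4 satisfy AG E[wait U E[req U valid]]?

E[req U valid]: least fixpoint, start Z0 = Sat(valid) = {n4}, add states in Sat(req) with some successor in Z. Z1 = {n1, n4}; fixed.
Sat(E[req U valid]) = {n1, n4}
E[wait U E[req U valid]]: least fixpoint, start Z0 = Sat(E[req U valid]) = {n1, n4}, add states in Sat(wait) with some successor in Z. Already a fixed point.
Sat(E[wait U E[req U valid]]) = {n1, n4}
AG E[wait U E[req U valid]]: greatest fixpoint, start Z0 = {n1, n4}, keep only states in Sat with every successor in Z. Z1 = {n4}; fixed.
Sat(AG E[wait U E[req U valid]]) = {n4}
n4 ∈ Sat(AG E[wait U E[req U valid]]) = {n4}, so the formula holds at n4.

Yes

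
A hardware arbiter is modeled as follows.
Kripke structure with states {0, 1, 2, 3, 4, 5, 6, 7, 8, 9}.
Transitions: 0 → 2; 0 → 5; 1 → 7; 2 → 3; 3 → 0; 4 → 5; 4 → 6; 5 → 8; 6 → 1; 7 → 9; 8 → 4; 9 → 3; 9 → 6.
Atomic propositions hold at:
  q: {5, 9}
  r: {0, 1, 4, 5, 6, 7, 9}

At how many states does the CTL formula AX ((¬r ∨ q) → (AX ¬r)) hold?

6

Sat(¬r) = {2, 3, 8}
Sat(¬r ∨ q) = {2, 3, 5, 8, 9}
Sat(AX ¬r) = {s : every successor in {2, 3, 8}} = {2, 5}
Sat((¬r ∨ q) → (AX ¬r)) = {0, 1, 2, 4, 5, 6, 7}
Sat(AX ((¬r ∨ q) → (AX ¬r))) = {s : every successor in {0, 1, 2, 4, 5, 6, 7}} = {0, 1, 3, 4, 6, 8}
|Sat(AX ((¬r ∨ q) → (AX ¬r)))| = |{0, 1, 3, 4, 6, 8}| = 6.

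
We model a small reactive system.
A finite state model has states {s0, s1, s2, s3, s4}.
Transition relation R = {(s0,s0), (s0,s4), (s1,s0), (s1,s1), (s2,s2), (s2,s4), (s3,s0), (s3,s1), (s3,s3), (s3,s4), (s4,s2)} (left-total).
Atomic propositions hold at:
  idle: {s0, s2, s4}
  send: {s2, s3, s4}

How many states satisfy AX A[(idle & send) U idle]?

3

Sat(idle & send) = {s2, s4}
A[(idle & send) U idle]: least fixpoint, start Z0 = Sat(idle) = {s0, s2, s4}, add states in Sat(idle & send) with every successor in Z. Already a fixed point.
Sat(A[(idle & send) U idle]) = {s0, s2, s4}
Sat(AX A[(idle & send) U idle]) = {s : every successor in {s0, s2, s4}} = {s0, s2, s4}
|Sat(AX A[(idle & send) U idle])| = |{s0, s2, s4}| = 3.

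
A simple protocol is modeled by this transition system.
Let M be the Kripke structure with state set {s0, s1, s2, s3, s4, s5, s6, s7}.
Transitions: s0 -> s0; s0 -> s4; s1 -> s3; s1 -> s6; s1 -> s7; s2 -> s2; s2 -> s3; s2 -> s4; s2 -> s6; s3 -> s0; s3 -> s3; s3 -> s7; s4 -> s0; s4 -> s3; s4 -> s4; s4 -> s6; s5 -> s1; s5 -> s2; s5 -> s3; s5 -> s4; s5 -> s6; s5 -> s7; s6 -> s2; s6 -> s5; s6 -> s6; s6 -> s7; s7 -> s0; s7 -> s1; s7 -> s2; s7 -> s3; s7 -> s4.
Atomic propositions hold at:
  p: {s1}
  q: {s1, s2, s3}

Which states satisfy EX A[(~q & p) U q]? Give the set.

{s1, s2, s3, s4, s5, s6, s7}

Sat(~q) = {s0, s4, s5, s6, s7}
Sat(~q & p) = ∅
A[(~q & p) U q]: least fixpoint, start Z0 = Sat(q) = {s1, s2, s3}, add states in Sat(~q & p) with every successor in Z. Already a fixed point.
Sat(A[(~q & p) U q]) = {s1, s2, s3}
Sat(EX A[(~q & p) U q]) = {s : some successor in {s1, s2, s3}} = {s1, s2, s3, s4, s5, s6, s7}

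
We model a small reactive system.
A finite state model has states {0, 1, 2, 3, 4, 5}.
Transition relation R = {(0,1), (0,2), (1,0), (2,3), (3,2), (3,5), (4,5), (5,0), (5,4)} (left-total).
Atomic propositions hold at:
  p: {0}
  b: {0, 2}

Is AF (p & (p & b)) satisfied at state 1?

Yes

Sat(p & b) = {0}
Sat(p & (p & b)) = {0}
AF (p & (p & b)): least fixpoint, start Z0 = {0}, add states with every successor in Z. Z1 = {0, 1}; fixed.
Sat(AF (p & (p & b))) = {0, 1}
1 ∈ Sat(AF (p & (p & b))) = {0, 1}, so the formula holds at 1.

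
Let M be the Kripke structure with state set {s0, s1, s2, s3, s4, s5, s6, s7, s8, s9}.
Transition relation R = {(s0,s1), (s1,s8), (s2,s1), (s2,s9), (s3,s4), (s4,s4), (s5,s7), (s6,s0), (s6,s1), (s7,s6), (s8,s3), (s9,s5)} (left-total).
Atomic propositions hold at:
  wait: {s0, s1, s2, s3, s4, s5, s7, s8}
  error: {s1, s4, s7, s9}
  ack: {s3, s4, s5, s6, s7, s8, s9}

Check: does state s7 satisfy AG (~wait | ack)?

Sat(~wait) = {s6, s9}
Sat(~wait | ack) = {s3, s4, s5, s6, s7, s8, s9}
AG (~wait | ack): greatest fixpoint, start Z0 = {s3, s4, s5, s6, s7, s8, s9}, keep only states in Sat with every successor in Z. Z1 = {s3, s4, s5, s7, s8, s9}; Z2 = {s3, s4, s5, s8, s9}; Z3 = {s3, s4, s8, s9}; Z4 = {s3, s4, s8}; fixed.
Sat(AG (~wait | ack)) = {s3, s4, s8}
s7 ∉ Sat(AG (~wait | ack)) = {s3, s4, s8}, so the formula does not hold at s7.

No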